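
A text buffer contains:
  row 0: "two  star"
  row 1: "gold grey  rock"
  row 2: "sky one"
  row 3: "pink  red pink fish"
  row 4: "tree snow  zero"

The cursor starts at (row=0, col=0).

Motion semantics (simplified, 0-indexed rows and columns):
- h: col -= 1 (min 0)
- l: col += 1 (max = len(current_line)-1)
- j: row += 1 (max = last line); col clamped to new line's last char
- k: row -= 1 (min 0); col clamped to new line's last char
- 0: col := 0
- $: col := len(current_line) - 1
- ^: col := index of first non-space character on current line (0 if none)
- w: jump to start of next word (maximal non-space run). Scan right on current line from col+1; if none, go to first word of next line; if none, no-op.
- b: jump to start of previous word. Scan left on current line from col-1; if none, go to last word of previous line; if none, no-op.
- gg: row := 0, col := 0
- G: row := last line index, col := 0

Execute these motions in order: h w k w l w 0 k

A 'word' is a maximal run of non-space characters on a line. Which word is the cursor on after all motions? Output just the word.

Answer: two

Derivation:
After 1 (h): row=0 col=0 char='t'
After 2 (w): row=0 col=5 char='s'
After 3 (k): row=0 col=5 char='s'
After 4 (w): row=1 col=0 char='g'
After 5 (l): row=1 col=1 char='o'
After 6 (w): row=1 col=5 char='g'
After 7 (0): row=1 col=0 char='g'
After 8 (k): row=0 col=0 char='t'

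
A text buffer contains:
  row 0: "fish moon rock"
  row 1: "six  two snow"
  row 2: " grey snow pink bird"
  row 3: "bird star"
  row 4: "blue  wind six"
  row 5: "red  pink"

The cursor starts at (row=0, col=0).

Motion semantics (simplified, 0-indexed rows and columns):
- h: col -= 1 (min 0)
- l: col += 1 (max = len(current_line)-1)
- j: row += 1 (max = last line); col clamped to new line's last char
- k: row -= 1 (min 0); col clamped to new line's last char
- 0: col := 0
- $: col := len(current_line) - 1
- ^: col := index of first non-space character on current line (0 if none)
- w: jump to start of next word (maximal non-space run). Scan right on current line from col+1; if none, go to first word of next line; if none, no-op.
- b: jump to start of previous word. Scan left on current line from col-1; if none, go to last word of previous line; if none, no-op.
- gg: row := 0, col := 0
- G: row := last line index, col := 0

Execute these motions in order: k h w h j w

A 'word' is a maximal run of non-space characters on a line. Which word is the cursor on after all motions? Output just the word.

After 1 (k): row=0 col=0 char='f'
After 2 (h): row=0 col=0 char='f'
After 3 (w): row=0 col=5 char='m'
After 4 (h): row=0 col=4 char='_'
After 5 (j): row=1 col=4 char='_'
After 6 (w): row=1 col=5 char='t'

Answer: two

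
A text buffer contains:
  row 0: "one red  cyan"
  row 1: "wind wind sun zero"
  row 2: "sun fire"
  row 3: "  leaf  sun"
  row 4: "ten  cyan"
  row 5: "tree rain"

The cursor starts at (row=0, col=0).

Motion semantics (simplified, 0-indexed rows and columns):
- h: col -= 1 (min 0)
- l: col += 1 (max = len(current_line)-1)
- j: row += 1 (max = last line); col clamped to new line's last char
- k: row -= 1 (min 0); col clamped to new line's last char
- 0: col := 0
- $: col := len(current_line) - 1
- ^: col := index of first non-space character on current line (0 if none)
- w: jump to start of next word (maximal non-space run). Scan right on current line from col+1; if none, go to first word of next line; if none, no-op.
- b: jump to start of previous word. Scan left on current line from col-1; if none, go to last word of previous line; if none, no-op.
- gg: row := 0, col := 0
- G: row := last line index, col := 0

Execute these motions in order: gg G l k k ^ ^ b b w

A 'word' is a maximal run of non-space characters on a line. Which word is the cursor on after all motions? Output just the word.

Answer: fire

Derivation:
After 1 (gg): row=0 col=0 char='o'
After 2 (G): row=5 col=0 char='t'
After 3 (l): row=5 col=1 char='r'
After 4 (k): row=4 col=1 char='e'
After 5 (k): row=3 col=1 char='_'
After 6 (^): row=3 col=2 char='l'
After 7 (^): row=3 col=2 char='l'
After 8 (b): row=2 col=4 char='f'
After 9 (b): row=2 col=0 char='s'
After 10 (w): row=2 col=4 char='f'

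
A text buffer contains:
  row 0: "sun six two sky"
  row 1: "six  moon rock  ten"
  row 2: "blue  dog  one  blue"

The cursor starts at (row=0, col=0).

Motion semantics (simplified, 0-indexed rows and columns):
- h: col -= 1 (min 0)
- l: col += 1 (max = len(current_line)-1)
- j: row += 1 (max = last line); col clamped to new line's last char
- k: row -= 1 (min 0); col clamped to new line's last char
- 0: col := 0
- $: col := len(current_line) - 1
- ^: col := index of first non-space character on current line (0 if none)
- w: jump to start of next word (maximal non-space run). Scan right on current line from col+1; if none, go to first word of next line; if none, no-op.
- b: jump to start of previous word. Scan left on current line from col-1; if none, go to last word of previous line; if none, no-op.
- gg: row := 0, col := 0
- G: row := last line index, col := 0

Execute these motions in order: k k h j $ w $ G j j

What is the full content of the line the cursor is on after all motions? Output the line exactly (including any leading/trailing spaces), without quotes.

After 1 (k): row=0 col=0 char='s'
After 2 (k): row=0 col=0 char='s'
After 3 (h): row=0 col=0 char='s'
After 4 (j): row=1 col=0 char='s'
After 5 ($): row=1 col=18 char='n'
After 6 (w): row=2 col=0 char='b'
After 7 ($): row=2 col=19 char='e'
After 8 (G): row=2 col=0 char='b'
After 9 (j): row=2 col=0 char='b'
After 10 (j): row=2 col=0 char='b'

Answer: blue  dog  one  blue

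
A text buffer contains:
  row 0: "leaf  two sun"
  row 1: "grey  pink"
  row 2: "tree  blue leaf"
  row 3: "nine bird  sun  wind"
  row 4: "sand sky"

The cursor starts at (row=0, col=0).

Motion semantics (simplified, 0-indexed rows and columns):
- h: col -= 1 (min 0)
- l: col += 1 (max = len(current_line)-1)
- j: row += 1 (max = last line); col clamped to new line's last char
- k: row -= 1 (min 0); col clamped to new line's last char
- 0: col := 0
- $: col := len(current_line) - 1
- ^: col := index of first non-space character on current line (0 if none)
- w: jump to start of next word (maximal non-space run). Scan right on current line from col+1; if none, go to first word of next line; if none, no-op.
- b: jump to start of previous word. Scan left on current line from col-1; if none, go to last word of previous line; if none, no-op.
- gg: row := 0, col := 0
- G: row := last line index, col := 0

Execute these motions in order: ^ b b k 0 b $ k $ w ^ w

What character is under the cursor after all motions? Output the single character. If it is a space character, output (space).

Answer: p

Derivation:
After 1 (^): row=0 col=0 char='l'
After 2 (b): row=0 col=0 char='l'
After 3 (b): row=0 col=0 char='l'
After 4 (k): row=0 col=0 char='l'
After 5 (0): row=0 col=0 char='l'
After 6 (b): row=0 col=0 char='l'
After 7 ($): row=0 col=12 char='n'
After 8 (k): row=0 col=12 char='n'
After 9 ($): row=0 col=12 char='n'
After 10 (w): row=1 col=0 char='g'
After 11 (^): row=1 col=0 char='g'
After 12 (w): row=1 col=6 char='p'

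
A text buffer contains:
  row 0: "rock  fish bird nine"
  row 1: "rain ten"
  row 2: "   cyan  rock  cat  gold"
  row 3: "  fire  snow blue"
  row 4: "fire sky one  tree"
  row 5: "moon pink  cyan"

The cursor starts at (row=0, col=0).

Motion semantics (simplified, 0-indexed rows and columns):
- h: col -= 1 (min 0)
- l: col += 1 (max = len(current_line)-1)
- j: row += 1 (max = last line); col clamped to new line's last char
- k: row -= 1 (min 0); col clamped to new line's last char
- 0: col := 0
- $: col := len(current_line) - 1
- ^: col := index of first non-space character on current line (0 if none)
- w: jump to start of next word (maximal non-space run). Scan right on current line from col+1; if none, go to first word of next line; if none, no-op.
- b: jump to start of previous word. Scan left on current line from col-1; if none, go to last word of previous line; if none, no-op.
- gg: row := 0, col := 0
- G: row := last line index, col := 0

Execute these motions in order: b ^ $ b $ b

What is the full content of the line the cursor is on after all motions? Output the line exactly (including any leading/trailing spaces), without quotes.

Answer: rock  fish bird nine

Derivation:
After 1 (b): row=0 col=0 char='r'
After 2 (^): row=0 col=0 char='r'
After 3 ($): row=0 col=19 char='e'
After 4 (b): row=0 col=16 char='n'
After 5 ($): row=0 col=19 char='e'
After 6 (b): row=0 col=16 char='n'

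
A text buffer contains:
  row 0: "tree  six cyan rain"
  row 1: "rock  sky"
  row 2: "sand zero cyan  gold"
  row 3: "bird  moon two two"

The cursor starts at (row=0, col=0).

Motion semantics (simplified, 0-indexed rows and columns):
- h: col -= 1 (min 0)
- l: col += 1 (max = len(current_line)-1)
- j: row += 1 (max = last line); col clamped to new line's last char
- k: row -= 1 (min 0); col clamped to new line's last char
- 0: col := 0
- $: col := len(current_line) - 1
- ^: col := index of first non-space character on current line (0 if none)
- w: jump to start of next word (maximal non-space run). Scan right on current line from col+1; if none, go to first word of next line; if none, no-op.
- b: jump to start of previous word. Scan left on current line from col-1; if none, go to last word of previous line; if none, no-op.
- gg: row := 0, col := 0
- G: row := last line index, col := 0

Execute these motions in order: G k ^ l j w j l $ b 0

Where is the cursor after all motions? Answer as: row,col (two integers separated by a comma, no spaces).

After 1 (G): row=3 col=0 char='b'
After 2 (k): row=2 col=0 char='s'
After 3 (^): row=2 col=0 char='s'
After 4 (l): row=2 col=1 char='a'
After 5 (j): row=3 col=1 char='i'
After 6 (w): row=3 col=6 char='m'
After 7 (j): row=3 col=6 char='m'
After 8 (l): row=3 col=7 char='o'
After 9 ($): row=3 col=17 char='o'
After 10 (b): row=3 col=15 char='t'
After 11 (0): row=3 col=0 char='b'

Answer: 3,0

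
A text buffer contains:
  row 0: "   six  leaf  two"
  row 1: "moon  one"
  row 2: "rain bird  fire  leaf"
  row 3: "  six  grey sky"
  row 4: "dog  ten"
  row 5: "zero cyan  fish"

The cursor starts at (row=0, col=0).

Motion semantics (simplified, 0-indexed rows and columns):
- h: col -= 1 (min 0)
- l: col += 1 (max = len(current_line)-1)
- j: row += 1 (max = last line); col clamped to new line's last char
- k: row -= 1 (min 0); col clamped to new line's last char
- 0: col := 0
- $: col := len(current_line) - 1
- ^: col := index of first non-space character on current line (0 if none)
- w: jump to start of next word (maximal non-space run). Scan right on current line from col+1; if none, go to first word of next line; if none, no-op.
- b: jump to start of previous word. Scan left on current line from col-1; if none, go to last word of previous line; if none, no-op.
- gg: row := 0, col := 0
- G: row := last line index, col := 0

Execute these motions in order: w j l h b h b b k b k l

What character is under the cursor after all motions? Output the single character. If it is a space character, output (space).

Answer: i

Derivation:
After 1 (w): row=0 col=3 char='s'
After 2 (j): row=1 col=3 char='n'
After 3 (l): row=1 col=4 char='_'
After 4 (h): row=1 col=3 char='n'
After 5 (b): row=1 col=0 char='m'
After 6 (h): row=1 col=0 char='m'
After 7 (b): row=0 col=14 char='t'
After 8 (b): row=0 col=8 char='l'
After 9 (k): row=0 col=8 char='l'
After 10 (b): row=0 col=3 char='s'
After 11 (k): row=0 col=3 char='s'
After 12 (l): row=0 col=4 char='i'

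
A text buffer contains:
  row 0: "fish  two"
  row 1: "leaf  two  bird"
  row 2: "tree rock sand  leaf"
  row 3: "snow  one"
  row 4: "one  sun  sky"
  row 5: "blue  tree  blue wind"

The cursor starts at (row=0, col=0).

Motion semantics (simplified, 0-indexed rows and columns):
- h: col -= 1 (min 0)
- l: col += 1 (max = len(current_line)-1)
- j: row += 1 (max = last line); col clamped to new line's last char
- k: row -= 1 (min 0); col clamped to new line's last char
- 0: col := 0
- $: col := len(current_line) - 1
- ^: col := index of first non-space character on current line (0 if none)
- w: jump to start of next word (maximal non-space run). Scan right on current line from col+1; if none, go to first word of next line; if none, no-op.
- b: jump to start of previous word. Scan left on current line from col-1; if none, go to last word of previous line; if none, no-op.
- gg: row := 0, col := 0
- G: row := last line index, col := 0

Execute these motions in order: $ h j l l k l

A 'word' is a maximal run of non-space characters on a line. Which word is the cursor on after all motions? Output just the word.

Answer: two

Derivation:
After 1 ($): row=0 col=8 char='o'
After 2 (h): row=0 col=7 char='w'
After 3 (j): row=1 col=7 char='w'
After 4 (l): row=1 col=8 char='o'
After 5 (l): row=1 col=9 char='_'
After 6 (k): row=0 col=8 char='o'
After 7 (l): row=0 col=8 char='o'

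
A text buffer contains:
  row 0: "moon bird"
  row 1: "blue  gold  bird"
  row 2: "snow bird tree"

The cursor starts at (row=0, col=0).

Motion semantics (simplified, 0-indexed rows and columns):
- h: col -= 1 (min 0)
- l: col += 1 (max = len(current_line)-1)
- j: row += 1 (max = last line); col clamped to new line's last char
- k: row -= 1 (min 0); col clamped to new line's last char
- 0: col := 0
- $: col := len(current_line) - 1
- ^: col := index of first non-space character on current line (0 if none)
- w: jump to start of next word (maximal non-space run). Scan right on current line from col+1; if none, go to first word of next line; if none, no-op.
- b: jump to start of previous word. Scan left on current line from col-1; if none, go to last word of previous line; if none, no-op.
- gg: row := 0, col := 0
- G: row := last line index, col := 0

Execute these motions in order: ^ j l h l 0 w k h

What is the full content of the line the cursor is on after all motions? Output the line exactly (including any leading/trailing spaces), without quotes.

Answer: moon bird

Derivation:
After 1 (^): row=0 col=0 char='m'
After 2 (j): row=1 col=0 char='b'
After 3 (l): row=1 col=1 char='l'
After 4 (h): row=1 col=0 char='b'
After 5 (l): row=1 col=1 char='l'
After 6 (0): row=1 col=0 char='b'
After 7 (w): row=1 col=6 char='g'
After 8 (k): row=0 col=6 char='i'
After 9 (h): row=0 col=5 char='b'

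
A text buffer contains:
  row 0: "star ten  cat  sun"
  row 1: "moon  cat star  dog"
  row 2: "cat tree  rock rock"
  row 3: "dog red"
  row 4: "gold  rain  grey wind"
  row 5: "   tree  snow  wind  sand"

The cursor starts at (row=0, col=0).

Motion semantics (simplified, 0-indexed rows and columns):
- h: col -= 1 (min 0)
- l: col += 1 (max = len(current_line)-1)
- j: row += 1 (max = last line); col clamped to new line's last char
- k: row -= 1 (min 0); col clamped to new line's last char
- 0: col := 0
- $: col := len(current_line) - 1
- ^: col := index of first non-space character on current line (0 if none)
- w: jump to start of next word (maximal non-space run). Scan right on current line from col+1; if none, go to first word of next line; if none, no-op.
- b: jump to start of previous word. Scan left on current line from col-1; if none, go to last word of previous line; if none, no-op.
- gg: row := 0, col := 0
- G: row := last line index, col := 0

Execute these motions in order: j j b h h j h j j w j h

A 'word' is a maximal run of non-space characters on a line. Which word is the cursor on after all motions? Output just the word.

Answer: snow

Derivation:
After 1 (j): row=1 col=0 char='m'
After 2 (j): row=2 col=0 char='c'
After 3 (b): row=1 col=16 char='d'
After 4 (h): row=1 col=15 char='_'
After 5 (h): row=1 col=14 char='_'
After 6 (j): row=2 col=14 char='_'
After 7 (h): row=2 col=13 char='k'
After 8 (j): row=3 col=6 char='d'
After 9 (j): row=4 col=6 char='r'
After 10 (w): row=4 col=12 char='g'
After 11 (j): row=5 col=12 char='w'
After 12 (h): row=5 col=11 char='o'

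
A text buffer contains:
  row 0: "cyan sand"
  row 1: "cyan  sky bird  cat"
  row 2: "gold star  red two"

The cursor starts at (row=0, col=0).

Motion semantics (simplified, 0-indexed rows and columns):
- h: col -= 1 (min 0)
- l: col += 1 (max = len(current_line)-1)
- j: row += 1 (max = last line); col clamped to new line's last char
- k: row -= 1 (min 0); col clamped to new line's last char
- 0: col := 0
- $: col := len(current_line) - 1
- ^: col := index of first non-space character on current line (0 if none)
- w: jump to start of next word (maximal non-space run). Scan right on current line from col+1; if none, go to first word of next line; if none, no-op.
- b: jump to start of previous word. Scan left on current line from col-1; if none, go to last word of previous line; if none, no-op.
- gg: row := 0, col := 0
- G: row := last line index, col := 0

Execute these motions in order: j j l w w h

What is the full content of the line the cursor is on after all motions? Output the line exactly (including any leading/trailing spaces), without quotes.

After 1 (j): row=1 col=0 char='c'
After 2 (j): row=2 col=0 char='g'
After 3 (l): row=2 col=1 char='o'
After 4 (w): row=2 col=5 char='s'
After 5 (w): row=2 col=11 char='r'
After 6 (h): row=2 col=10 char='_'

Answer: gold star  red two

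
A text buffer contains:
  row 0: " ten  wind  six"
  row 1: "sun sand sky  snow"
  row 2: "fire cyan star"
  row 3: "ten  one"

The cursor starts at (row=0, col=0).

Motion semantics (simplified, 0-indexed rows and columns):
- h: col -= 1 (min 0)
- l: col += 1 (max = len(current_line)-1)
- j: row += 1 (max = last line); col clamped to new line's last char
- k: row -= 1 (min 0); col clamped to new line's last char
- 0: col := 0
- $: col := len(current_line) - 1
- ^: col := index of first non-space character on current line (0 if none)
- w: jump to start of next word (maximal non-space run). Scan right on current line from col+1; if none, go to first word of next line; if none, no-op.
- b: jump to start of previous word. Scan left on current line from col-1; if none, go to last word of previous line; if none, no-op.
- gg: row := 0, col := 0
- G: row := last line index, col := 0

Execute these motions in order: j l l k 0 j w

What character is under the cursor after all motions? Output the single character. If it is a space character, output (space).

Answer: s

Derivation:
After 1 (j): row=1 col=0 char='s'
After 2 (l): row=1 col=1 char='u'
After 3 (l): row=1 col=2 char='n'
After 4 (k): row=0 col=2 char='e'
After 5 (0): row=0 col=0 char='_'
After 6 (j): row=1 col=0 char='s'
After 7 (w): row=1 col=4 char='s'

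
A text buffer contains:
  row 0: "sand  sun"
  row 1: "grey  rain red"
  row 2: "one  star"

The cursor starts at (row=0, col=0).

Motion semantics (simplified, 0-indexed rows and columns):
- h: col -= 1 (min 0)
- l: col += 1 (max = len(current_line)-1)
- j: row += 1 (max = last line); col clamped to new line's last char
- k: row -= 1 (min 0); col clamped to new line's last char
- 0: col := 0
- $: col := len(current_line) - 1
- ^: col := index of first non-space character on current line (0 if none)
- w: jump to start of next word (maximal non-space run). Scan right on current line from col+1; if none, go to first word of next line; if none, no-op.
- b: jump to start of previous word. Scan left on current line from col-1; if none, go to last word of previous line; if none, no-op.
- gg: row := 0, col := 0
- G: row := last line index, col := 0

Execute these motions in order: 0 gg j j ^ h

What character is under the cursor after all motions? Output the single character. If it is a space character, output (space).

Answer: o

Derivation:
After 1 (0): row=0 col=0 char='s'
After 2 (gg): row=0 col=0 char='s'
After 3 (j): row=1 col=0 char='g'
After 4 (j): row=2 col=0 char='o'
After 5 (^): row=2 col=0 char='o'
After 6 (h): row=2 col=0 char='o'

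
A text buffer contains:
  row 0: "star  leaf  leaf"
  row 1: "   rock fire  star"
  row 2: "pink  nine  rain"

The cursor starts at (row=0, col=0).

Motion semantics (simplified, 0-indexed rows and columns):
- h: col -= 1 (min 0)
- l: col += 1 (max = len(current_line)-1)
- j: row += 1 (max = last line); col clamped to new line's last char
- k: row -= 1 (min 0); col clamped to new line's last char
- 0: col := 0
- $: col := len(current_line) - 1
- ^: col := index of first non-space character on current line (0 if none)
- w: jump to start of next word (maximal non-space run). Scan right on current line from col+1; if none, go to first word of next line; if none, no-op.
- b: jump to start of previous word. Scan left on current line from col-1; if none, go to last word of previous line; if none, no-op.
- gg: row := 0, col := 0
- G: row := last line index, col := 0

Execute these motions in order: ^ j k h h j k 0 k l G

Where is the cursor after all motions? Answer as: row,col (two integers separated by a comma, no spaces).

After 1 (^): row=0 col=0 char='s'
After 2 (j): row=1 col=0 char='_'
After 3 (k): row=0 col=0 char='s'
After 4 (h): row=0 col=0 char='s'
After 5 (h): row=0 col=0 char='s'
After 6 (j): row=1 col=0 char='_'
After 7 (k): row=0 col=0 char='s'
After 8 (0): row=0 col=0 char='s'
After 9 (k): row=0 col=0 char='s'
After 10 (l): row=0 col=1 char='t'
After 11 (G): row=2 col=0 char='p'

Answer: 2,0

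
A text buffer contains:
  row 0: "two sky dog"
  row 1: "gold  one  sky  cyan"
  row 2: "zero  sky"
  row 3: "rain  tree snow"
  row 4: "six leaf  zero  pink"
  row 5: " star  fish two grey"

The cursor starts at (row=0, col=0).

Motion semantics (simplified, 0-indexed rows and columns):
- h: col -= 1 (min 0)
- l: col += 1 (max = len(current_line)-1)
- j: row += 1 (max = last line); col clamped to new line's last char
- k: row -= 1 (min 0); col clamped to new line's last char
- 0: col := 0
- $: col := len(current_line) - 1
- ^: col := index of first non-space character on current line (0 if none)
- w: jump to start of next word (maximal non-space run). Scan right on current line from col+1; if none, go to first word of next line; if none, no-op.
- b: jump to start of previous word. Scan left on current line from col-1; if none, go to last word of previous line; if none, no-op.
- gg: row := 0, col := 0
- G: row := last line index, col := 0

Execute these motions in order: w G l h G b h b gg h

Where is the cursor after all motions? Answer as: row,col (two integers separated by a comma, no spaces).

Answer: 0,0

Derivation:
After 1 (w): row=0 col=4 char='s'
After 2 (G): row=5 col=0 char='_'
After 3 (l): row=5 col=1 char='s'
After 4 (h): row=5 col=0 char='_'
After 5 (G): row=5 col=0 char='_'
After 6 (b): row=4 col=16 char='p'
After 7 (h): row=4 col=15 char='_'
After 8 (b): row=4 col=10 char='z'
After 9 (gg): row=0 col=0 char='t'
After 10 (h): row=0 col=0 char='t'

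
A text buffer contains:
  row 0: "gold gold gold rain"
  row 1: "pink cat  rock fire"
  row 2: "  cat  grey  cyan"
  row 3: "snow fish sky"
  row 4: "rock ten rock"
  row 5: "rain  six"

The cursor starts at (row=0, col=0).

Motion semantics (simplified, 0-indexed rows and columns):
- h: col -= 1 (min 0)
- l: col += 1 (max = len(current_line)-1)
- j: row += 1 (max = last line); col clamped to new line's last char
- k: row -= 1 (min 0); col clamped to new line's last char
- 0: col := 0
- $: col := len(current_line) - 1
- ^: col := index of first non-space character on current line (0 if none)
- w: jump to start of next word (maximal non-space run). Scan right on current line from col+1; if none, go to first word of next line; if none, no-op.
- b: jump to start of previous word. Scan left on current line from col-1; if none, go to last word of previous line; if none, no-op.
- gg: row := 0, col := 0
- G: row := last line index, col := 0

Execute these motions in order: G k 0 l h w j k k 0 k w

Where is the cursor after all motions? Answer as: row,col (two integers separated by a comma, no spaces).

Answer: 2,2

Derivation:
After 1 (G): row=5 col=0 char='r'
After 2 (k): row=4 col=0 char='r'
After 3 (0): row=4 col=0 char='r'
After 4 (l): row=4 col=1 char='o'
After 5 (h): row=4 col=0 char='r'
After 6 (w): row=4 col=5 char='t'
After 7 (j): row=5 col=5 char='_'
After 8 (k): row=4 col=5 char='t'
After 9 (k): row=3 col=5 char='f'
After 10 (0): row=3 col=0 char='s'
After 11 (k): row=2 col=0 char='_'
After 12 (w): row=2 col=2 char='c'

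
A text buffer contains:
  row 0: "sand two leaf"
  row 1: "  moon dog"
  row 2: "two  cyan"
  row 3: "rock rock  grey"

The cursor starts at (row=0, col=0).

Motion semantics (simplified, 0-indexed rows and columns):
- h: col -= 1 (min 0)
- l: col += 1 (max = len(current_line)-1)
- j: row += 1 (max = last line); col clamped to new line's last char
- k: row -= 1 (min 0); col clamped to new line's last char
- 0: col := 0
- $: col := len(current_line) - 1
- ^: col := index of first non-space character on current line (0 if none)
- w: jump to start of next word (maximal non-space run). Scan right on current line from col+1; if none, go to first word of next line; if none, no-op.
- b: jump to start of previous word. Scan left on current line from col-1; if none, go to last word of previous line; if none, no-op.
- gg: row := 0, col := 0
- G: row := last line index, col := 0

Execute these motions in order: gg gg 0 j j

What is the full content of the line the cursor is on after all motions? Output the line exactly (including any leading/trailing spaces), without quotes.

Answer: two  cyan

Derivation:
After 1 (gg): row=0 col=0 char='s'
After 2 (gg): row=0 col=0 char='s'
After 3 (0): row=0 col=0 char='s'
After 4 (j): row=1 col=0 char='_'
After 5 (j): row=2 col=0 char='t'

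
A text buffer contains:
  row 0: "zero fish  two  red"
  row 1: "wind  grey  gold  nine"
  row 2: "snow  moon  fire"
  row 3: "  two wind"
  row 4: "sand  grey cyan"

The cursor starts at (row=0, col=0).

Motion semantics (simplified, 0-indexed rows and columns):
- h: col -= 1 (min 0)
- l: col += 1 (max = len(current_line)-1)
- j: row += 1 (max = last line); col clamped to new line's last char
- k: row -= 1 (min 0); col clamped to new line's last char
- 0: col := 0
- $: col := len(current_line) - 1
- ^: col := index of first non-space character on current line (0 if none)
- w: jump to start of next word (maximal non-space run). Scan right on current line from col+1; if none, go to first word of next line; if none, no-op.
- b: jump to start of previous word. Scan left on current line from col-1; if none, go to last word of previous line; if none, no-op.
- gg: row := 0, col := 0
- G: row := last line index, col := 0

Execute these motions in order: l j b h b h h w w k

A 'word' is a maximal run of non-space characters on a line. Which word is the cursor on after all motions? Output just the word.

After 1 (l): row=0 col=1 char='e'
After 2 (j): row=1 col=1 char='i'
After 3 (b): row=1 col=0 char='w'
After 4 (h): row=1 col=0 char='w'
After 5 (b): row=0 col=16 char='r'
After 6 (h): row=0 col=15 char='_'
After 7 (h): row=0 col=14 char='_'
After 8 (w): row=0 col=16 char='r'
After 9 (w): row=1 col=0 char='w'
After 10 (k): row=0 col=0 char='z'

Answer: zero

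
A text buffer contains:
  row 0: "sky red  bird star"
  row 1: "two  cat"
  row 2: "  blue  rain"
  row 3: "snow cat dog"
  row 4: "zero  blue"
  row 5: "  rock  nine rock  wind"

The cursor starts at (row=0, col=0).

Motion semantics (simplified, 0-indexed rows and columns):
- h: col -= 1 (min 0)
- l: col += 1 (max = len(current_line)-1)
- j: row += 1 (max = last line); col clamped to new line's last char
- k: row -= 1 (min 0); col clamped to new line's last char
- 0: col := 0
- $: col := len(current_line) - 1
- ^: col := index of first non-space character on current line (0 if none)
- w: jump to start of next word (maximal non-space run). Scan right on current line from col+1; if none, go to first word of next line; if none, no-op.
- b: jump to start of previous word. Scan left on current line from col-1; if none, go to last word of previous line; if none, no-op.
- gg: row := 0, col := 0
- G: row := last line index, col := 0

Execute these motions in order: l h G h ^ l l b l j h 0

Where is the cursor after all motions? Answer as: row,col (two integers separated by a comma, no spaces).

Answer: 5,0

Derivation:
After 1 (l): row=0 col=1 char='k'
After 2 (h): row=0 col=0 char='s'
After 3 (G): row=5 col=0 char='_'
After 4 (h): row=5 col=0 char='_'
After 5 (^): row=5 col=2 char='r'
After 6 (l): row=5 col=3 char='o'
After 7 (l): row=5 col=4 char='c'
After 8 (b): row=5 col=2 char='r'
After 9 (l): row=5 col=3 char='o'
After 10 (j): row=5 col=3 char='o'
After 11 (h): row=5 col=2 char='r'
After 12 (0): row=5 col=0 char='_'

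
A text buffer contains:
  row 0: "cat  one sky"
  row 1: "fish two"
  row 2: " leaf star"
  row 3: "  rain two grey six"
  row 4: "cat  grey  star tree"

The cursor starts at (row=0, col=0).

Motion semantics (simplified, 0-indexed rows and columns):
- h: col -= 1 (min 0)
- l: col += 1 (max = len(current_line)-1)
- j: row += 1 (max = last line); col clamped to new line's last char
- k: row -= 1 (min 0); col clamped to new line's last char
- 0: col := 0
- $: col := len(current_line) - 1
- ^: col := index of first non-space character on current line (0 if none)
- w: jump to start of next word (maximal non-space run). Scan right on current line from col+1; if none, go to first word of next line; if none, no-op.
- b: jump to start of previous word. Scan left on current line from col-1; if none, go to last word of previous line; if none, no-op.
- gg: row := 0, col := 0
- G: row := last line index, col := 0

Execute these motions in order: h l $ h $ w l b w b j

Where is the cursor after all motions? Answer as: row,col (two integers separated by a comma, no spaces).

After 1 (h): row=0 col=0 char='c'
After 2 (l): row=0 col=1 char='a'
After 3 ($): row=0 col=11 char='y'
After 4 (h): row=0 col=10 char='k'
After 5 ($): row=0 col=11 char='y'
After 6 (w): row=1 col=0 char='f'
After 7 (l): row=1 col=1 char='i'
After 8 (b): row=1 col=0 char='f'
After 9 (w): row=1 col=5 char='t'
After 10 (b): row=1 col=0 char='f'
After 11 (j): row=2 col=0 char='_'

Answer: 2,0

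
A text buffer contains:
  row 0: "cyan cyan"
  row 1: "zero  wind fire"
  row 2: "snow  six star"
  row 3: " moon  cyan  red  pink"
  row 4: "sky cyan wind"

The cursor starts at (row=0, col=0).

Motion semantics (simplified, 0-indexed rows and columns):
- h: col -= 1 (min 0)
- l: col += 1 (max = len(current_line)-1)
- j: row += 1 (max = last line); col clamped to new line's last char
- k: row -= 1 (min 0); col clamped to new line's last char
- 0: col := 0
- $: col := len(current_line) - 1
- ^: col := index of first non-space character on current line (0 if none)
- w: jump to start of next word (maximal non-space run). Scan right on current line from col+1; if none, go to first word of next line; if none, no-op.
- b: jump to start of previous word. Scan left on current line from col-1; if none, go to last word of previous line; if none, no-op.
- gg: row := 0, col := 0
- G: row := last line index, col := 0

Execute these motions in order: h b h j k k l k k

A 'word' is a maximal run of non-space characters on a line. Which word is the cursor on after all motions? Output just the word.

After 1 (h): row=0 col=0 char='c'
After 2 (b): row=0 col=0 char='c'
After 3 (h): row=0 col=0 char='c'
After 4 (j): row=1 col=0 char='z'
After 5 (k): row=0 col=0 char='c'
After 6 (k): row=0 col=0 char='c'
After 7 (l): row=0 col=1 char='y'
After 8 (k): row=0 col=1 char='y'
After 9 (k): row=0 col=1 char='y'

Answer: cyan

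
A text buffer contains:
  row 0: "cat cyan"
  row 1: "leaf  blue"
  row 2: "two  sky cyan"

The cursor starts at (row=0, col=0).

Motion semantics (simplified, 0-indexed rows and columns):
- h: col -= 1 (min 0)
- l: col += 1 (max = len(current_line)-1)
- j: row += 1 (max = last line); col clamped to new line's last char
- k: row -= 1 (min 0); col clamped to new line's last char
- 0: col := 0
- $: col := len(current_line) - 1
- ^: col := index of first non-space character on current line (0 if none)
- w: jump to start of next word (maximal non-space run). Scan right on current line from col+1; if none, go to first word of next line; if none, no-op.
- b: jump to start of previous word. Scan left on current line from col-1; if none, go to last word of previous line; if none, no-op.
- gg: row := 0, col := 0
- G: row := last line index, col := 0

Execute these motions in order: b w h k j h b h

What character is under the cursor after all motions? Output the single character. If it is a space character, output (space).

Answer: l

Derivation:
After 1 (b): row=0 col=0 char='c'
After 2 (w): row=0 col=4 char='c'
After 3 (h): row=0 col=3 char='_'
After 4 (k): row=0 col=3 char='_'
After 5 (j): row=1 col=3 char='f'
After 6 (h): row=1 col=2 char='a'
After 7 (b): row=1 col=0 char='l'
After 8 (h): row=1 col=0 char='l'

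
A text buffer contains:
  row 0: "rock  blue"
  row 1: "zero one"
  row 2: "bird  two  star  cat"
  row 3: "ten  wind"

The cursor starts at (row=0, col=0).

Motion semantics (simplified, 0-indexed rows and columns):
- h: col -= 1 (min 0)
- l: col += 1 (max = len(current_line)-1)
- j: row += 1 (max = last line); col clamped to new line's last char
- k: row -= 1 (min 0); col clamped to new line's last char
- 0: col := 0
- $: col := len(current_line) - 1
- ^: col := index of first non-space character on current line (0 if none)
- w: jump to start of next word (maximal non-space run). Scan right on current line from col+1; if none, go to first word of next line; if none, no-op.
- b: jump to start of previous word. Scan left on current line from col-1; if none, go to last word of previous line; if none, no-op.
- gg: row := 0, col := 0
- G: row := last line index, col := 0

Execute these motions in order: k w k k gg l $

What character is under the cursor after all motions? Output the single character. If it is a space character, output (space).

Answer: e

Derivation:
After 1 (k): row=0 col=0 char='r'
After 2 (w): row=0 col=6 char='b'
After 3 (k): row=0 col=6 char='b'
After 4 (k): row=0 col=6 char='b'
After 5 (gg): row=0 col=0 char='r'
After 6 (l): row=0 col=1 char='o'
After 7 ($): row=0 col=9 char='e'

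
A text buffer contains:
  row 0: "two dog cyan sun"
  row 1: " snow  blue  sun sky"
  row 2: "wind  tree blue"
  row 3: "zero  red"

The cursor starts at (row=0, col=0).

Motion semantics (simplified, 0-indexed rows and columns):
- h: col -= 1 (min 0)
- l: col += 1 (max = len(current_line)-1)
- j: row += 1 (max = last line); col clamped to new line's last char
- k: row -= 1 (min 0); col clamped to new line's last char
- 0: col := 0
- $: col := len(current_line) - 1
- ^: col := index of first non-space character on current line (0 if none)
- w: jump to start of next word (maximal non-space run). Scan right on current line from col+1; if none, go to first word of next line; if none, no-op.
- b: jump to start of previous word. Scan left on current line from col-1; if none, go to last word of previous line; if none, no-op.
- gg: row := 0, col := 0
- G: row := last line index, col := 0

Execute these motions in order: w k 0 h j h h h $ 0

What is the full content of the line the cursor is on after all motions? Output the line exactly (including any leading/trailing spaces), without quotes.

Answer:  snow  blue  sun sky

Derivation:
After 1 (w): row=0 col=4 char='d'
After 2 (k): row=0 col=4 char='d'
After 3 (0): row=0 col=0 char='t'
After 4 (h): row=0 col=0 char='t'
After 5 (j): row=1 col=0 char='_'
After 6 (h): row=1 col=0 char='_'
After 7 (h): row=1 col=0 char='_'
After 8 (h): row=1 col=0 char='_'
After 9 ($): row=1 col=19 char='y'
After 10 (0): row=1 col=0 char='_'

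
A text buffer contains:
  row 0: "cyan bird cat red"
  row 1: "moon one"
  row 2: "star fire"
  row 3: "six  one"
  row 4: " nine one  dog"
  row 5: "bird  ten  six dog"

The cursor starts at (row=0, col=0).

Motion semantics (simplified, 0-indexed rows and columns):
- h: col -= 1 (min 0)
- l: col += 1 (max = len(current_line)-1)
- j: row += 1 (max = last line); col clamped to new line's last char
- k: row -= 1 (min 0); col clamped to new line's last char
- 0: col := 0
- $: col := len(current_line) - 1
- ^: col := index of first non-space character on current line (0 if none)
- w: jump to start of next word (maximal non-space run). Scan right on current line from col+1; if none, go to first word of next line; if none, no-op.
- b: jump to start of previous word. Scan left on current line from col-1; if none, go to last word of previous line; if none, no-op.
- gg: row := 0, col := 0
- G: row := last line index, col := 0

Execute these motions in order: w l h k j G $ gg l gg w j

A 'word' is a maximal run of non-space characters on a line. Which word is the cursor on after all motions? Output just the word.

After 1 (w): row=0 col=5 char='b'
After 2 (l): row=0 col=6 char='i'
After 3 (h): row=0 col=5 char='b'
After 4 (k): row=0 col=5 char='b'
After 5 (j): row=1 col=5 char='o'
After 6 (G): row=5 col=0 char='b'
After 7 ($): row=5 col=17 char='g'
After 8 (gg): row=0 col=0 char='c'
After 9 (l): row=0 col=1 char='y'
After 10 (gg): row=0 col=0 char='c'
After 11 (w): row=0 col=5 char='b'
After 12 (j): row=1 col=5 char='o'

Answer: one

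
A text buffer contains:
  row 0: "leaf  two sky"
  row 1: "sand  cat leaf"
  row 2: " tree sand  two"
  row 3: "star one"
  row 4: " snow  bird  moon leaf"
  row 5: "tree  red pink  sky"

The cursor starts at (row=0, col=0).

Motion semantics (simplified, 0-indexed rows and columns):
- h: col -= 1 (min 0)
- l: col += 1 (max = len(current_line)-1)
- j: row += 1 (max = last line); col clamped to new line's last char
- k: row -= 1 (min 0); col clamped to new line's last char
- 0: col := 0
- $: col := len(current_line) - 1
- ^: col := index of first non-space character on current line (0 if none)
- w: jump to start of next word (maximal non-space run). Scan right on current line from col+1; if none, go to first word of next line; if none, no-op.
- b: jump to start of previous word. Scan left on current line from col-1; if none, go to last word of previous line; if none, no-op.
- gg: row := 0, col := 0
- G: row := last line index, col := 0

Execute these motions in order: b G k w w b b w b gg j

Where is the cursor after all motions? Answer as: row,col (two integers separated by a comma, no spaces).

After 1 (b): row=0 col=0 char='l'
After 2 (G): row=5 col=0 char='t'
After 3 (k): row=4 col=0 char='_'
After 4 (w): row=4 col=1 char='s'
After 5 (w): row=4 col=7 char='b'
After 6 (b): row=4 col=1 char='s'
After 7 (b): row=3 col=5 char='o'
After 8 (w): row=4 col=1 char='s'
After 9 (b): row=3 col=5 char='o'
After 10 (gg): row=0 col=0 char='l'
After 11 (j): row=1 col=0 char='s'

Answer: 1,0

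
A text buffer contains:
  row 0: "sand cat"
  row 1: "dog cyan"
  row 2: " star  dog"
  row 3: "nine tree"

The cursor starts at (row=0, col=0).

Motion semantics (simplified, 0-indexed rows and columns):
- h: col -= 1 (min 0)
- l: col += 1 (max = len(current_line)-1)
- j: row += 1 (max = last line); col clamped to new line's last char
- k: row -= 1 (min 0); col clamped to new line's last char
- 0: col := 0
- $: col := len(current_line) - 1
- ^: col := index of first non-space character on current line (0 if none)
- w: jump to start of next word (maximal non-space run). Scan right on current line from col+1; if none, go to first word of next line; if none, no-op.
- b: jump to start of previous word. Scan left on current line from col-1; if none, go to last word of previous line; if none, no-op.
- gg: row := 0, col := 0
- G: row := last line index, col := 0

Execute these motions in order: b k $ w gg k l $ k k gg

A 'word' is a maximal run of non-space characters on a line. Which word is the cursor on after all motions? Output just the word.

After 1 (b): row=0 col=0 char='s'
After 2 (k): row=0 col=0 char='s'
After 3 ($): row=0 col=7 char='t'
After 4 (w): row=1 col=0 char='d'
After 5 (gg): row=0 col=0 char='s'
After 6 (k): row=0 col=0 char='s'
After 7 (l): row=0 col=1 char='a'
After 8 ($): row=0 col=7 char='t'
After 9 (k): row=0 col=7 char='t'
After 10 (k): row=0 col=7 char='t'
After 11 (gg): row=0 col=0 char='s'

Answer: sand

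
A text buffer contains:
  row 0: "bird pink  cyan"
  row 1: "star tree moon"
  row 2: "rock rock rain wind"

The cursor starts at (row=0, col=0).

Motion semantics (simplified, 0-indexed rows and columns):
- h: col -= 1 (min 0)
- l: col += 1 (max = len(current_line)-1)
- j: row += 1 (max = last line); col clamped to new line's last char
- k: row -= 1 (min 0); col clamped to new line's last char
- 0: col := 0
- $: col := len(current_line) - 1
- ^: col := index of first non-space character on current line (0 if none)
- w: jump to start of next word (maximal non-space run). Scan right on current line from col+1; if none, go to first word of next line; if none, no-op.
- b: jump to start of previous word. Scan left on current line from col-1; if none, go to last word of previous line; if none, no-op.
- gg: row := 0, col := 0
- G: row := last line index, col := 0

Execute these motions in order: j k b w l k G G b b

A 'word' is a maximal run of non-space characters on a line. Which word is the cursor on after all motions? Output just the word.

After 1 (j): row=1 col=0 char='s'
After 2 (k): row=0 col=0 char='b'
After 3 (b): row=0 col=0 char='b'
After 4 (w): row=0 col=5 char='p'
After 5 (l): row=0 col=6 char='i'
After 6 (k): row=0 col=6 char='i'
After 7 (G): row=2 col=0 char='r'
After 8 (G): row=2 col=0 char='r'
After 9 (b): row=1 col=10 char='m'
After 10 (b): row=1 col=5 char='t'

Answer: tree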